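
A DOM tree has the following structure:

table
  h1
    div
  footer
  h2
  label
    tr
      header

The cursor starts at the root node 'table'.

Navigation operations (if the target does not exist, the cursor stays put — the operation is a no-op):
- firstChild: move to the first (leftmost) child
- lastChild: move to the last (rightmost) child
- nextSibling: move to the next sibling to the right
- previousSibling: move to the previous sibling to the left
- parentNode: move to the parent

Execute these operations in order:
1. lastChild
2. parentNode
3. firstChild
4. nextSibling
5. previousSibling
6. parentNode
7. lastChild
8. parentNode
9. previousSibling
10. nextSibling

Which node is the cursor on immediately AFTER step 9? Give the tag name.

Answer: table

Derivation:
After 1 (lastChild): label
After 2 (parentNode): table
After 3 (firstChild): h1
After 4 (nextSibling): footer
After 5 (previousSibling): h1
After 6 (parentNode): table
After 7 (lastChild): label
After 8 (parentNode): table
After 9 (previousSibling): table (no-op, stayed)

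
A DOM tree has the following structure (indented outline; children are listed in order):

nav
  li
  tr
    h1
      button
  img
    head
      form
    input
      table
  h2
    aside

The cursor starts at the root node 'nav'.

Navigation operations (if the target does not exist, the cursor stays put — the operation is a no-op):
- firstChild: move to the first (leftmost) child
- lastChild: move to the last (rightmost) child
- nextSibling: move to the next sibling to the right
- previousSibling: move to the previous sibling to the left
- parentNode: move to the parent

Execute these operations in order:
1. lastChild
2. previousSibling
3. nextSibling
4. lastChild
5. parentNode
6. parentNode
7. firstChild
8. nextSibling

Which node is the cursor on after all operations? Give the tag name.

After 1 (lastChild): h2
After 2 (previousSibling): img
After 3 (nextSibling): h2
After 4 (lastChild): aside
After 5 (parentNode): h2
After 6 (parentNode): nav
After 7 (firstChild): li
After 8 (nextSibling): tr

Answer: tr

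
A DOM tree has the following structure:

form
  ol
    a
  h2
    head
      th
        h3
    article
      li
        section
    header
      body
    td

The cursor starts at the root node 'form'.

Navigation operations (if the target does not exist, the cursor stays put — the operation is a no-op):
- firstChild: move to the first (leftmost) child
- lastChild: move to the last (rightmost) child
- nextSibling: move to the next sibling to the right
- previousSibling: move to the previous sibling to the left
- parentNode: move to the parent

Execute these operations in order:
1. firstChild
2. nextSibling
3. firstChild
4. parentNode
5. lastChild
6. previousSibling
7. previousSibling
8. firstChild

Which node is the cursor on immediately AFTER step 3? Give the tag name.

After 1 (firstChild): ol
After 2 (nextSibling): h2
After 3 (firstChild): head

Answer: head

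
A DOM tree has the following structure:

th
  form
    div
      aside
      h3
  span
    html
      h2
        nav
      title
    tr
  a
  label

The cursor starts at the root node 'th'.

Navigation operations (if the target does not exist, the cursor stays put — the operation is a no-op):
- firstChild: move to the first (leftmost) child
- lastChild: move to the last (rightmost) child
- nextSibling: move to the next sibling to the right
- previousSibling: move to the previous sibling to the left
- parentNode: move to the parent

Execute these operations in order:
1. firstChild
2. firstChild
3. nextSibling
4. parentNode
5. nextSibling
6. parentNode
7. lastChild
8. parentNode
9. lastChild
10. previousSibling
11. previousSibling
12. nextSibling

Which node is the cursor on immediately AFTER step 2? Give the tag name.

After 1 (firstChild): form
After 2 (firstChild): div

Answer: div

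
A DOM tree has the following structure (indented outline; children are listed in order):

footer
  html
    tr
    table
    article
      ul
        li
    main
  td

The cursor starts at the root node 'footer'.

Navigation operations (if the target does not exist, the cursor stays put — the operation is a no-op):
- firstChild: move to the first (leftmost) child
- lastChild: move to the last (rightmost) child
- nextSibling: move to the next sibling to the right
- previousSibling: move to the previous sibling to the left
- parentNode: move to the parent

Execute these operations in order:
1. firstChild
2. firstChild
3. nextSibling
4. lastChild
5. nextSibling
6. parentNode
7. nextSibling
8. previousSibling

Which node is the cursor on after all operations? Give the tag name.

After 1 (firstChild): html
After 2 (firstChild): tr
After 3 (nextSibling): table
After 4 (lastChild): table (no-op, stayed)
After 5 (nextSibling): article
After 6 (parentNode): html
After 7 (nextSibling): td
After 8 (previousSibling): html

Answer: html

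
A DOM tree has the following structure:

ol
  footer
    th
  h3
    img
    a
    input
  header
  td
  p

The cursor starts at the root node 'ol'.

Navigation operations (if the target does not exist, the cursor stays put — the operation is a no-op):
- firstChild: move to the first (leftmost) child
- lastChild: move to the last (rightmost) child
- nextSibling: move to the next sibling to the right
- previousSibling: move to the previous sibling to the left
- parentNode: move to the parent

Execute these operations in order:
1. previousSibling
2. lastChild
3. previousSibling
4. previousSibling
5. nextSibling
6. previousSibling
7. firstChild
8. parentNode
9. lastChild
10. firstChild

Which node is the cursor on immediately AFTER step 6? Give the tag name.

Answer: header

Derivation:
After 1 (previousSibling): ol (no-op, stayed)
After 2 (lastChild): p
After 3 (previousSibling): td
After 4 (previousSibling): header
After 5 (nextSibling): td
After 6 (previousSibling): header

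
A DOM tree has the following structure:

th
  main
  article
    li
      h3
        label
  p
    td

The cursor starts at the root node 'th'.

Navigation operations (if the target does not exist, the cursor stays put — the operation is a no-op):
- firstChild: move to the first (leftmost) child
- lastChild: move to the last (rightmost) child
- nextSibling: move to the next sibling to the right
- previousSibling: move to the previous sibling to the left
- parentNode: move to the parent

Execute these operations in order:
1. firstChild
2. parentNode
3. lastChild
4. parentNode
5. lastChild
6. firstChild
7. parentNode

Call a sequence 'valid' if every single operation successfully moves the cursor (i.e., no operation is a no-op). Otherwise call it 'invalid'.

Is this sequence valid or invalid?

After 1 (firstChild): main
After 2 (parentNode): th
After 3 (lastChild): p
After 4 (parentNode): th
After 5 (lastChild): p
After 6 (firstChild): td
After 7 (parentNode): p

Answer: valid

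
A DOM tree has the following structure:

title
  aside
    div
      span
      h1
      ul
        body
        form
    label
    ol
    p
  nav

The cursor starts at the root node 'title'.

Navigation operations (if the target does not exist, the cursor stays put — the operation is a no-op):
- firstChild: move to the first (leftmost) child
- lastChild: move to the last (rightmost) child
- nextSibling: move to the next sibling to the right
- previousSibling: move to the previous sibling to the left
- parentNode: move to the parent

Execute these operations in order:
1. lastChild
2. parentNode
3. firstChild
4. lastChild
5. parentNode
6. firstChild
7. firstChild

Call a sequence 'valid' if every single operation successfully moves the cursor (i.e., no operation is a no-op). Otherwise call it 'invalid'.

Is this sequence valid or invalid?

Answer: valid

Derivation:
After 1 (lastChild): nav
After 2 (parentNode): title
After 3 (firstChild): aside
After 4 (lastChild): p
After 5 (parentNode): aside
After 6 (firstChild): div
After 7 (firstChild): span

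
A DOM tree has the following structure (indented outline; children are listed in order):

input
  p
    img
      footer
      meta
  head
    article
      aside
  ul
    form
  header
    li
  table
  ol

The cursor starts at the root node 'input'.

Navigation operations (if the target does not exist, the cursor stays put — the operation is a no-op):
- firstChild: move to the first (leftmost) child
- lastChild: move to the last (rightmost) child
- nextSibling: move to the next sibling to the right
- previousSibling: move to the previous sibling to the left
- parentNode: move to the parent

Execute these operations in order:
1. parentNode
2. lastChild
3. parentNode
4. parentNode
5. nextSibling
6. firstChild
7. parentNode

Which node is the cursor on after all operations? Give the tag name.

After 1 (parentNode): input (no-op, stayed)
After 2 (lastChild): ol
After 3 (parentNode): input
After 4 (parentNode): input (no-op, stayed)
After 5 (nextSibling): input (no-op, stayed)
After 6 (firstChild): p
After 7 (parentNode): input

Answer: input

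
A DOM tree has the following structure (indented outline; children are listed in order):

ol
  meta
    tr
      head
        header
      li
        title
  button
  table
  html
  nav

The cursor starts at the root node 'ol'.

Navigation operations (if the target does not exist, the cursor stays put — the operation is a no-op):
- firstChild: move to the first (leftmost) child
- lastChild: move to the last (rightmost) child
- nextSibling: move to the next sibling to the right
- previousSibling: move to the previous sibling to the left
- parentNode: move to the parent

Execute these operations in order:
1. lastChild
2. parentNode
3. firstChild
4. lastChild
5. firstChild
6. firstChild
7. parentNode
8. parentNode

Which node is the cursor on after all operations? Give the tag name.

Answer: tr

Derivation:
After 1 (lastChild): nav
After 2 (parentNode): ol
After 3 (firstChild): meta
After 4 (lastChild): tr
After 5 (firstChild): head
After 6 (firstChild): header
After 7 (parentNode): head
After 8 (parentNode): tr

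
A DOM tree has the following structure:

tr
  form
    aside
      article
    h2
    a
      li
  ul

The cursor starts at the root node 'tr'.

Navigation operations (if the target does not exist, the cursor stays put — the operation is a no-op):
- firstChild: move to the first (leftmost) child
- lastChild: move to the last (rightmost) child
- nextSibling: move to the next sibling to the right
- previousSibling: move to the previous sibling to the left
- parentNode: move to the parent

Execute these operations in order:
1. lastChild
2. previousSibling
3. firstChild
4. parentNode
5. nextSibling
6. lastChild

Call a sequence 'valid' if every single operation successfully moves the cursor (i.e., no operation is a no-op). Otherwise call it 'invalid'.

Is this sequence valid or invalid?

Answer: invalid

Derivation:
After 1 (lastChild): ul
After 2 (previousSibling): form
After 3 (firstChild): aside
After 4 (parentNode): form
After 5 (nextSibling): ul
After 6 (lastChild): ul (no-op, stayed)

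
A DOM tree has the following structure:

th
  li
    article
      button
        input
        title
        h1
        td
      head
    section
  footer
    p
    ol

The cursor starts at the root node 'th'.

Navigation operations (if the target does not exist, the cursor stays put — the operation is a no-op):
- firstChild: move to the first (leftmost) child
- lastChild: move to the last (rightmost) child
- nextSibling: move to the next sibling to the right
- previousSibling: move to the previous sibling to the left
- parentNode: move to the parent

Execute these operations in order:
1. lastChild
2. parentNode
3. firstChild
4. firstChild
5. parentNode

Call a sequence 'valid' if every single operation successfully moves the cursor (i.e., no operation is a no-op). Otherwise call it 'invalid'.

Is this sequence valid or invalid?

Answer: valid

Derivation:
After 1 (lastChild): footer
After 2 (parentNode): th
After 3 (firstChild): li
After 4 (firstChild): article
After 5 (parentNode): li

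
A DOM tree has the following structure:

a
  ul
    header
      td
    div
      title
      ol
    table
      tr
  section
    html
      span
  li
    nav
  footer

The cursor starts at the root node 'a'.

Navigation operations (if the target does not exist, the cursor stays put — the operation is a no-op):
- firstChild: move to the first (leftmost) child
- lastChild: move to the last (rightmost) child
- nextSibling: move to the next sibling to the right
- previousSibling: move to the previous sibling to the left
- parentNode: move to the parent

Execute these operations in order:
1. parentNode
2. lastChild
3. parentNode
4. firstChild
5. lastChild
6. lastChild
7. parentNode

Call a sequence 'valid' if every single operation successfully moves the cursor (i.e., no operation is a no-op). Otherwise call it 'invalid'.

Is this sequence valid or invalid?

Answer: invalid

Derivation:
After 1 (parentNode): a (no-op, stayed)
After 2 (lastChild): footer
After 3 (parentNode): a
After 4 (firstChild): ul
After 5 (lastChild): table
After 6 (lastChild): tr
After 7 (parentNode): table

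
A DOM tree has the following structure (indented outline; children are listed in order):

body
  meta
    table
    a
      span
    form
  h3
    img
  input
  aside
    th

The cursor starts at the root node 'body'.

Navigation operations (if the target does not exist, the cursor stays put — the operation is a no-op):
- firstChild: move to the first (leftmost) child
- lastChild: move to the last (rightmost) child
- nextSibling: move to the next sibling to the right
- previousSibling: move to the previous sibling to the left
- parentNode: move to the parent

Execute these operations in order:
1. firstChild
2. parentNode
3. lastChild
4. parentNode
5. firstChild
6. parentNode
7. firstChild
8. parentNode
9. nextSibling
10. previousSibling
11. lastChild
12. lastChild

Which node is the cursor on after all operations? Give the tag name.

After 1 (firstChild): meta
After 2 (parentNode): body
After 3 (lastChild): aside
After 4 (parentNode): body
After 5 (firstChild): meta
After 6 (parentNode): body
After 7 (firstChild): meta
After 8 (parentNode): body
After 9 (nextSibling): body (no-op, stayed)
After 10 (previousSibling): body (no-op, stayed)
After 11 (lastChild): aside
After 12 (lastChild): th

Answer: th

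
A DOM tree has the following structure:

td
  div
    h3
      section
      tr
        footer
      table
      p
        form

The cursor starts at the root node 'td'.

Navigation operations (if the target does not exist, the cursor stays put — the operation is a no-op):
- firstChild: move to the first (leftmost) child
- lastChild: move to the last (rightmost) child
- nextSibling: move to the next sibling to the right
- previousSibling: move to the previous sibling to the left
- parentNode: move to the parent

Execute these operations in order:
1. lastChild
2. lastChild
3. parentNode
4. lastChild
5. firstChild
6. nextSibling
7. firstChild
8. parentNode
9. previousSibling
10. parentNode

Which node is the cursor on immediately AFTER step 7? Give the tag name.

Answer: footer

Derivation:
After 1 (lastChild): div
After 2 (lastChild): h3
After 3 (parentNode): div
After 4 (lastChild): h3
After 5 (firstChild): section
After 6 (nextSibling): tr
After 7 (firstChild): footer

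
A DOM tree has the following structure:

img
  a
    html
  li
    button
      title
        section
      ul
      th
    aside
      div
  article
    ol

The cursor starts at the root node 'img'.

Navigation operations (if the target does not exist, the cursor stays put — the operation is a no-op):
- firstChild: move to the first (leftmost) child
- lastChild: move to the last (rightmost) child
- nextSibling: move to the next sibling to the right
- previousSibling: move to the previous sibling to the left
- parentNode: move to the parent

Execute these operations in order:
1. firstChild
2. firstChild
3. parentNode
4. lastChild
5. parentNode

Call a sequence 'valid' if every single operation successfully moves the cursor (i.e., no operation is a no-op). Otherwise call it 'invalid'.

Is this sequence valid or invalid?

After 1 (firstChild): a
After 2 (firstChild): html
After 3 (parentNode): a
After 4 (lastChild): html
After 5 (parentNode): a

Answer: valid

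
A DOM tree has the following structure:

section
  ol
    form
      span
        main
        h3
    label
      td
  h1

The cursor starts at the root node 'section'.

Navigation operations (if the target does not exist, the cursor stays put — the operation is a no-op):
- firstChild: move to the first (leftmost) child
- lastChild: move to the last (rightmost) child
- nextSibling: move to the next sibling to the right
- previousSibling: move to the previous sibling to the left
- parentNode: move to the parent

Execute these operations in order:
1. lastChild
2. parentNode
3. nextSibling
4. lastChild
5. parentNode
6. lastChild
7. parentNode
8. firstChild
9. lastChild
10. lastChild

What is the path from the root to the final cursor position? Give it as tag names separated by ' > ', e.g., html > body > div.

After 1 (lastChild): h1
After 2 (parentNode): section
After 3 (nextSibling): section (no-op, stayed)
After 4 (lastChild): h1
After 5 (parentNode): section
After 6 (lastChild): h1
After 7 (parentNode): section
After 8 (firstChild): ol
After 9 (lastChild): label
After 10 (lastChild): td

Answer: section > ol > label > td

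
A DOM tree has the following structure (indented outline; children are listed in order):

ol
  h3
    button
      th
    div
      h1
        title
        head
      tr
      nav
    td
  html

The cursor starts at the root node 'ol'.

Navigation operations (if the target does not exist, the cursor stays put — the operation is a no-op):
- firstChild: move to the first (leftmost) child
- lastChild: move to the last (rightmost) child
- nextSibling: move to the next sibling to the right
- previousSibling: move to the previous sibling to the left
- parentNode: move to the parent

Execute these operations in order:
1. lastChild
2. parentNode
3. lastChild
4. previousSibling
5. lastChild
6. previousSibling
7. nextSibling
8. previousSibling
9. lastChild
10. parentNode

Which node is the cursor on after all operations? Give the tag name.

After 1 (lastChild): html
After 2 (parentNode): ol
After 3 (lastChild): html
After 4 (previousSibling): h3
After 5 (lastChild): td
After 6 (previousSibling): div
After 7 (nextSibling): td
After 8 (previousSibling): div
After 9 (lastChild): nav
After 10 (parentNode): div

Answer: div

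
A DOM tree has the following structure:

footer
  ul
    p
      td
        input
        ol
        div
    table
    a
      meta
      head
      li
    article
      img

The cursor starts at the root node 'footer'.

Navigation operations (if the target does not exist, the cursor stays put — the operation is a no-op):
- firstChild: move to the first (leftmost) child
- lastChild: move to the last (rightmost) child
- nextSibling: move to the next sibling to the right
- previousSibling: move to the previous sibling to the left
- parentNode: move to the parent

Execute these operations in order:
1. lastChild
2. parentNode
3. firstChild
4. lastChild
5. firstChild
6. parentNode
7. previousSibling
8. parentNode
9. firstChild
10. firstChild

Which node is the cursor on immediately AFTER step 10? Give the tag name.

Answer: td

Derivation:
After 1 (lastChild): ul
After 2 (parentNode): footer
After 3 (firstChild): ul
After 4 (lastChild): article
After 5 (firstChild): img
After 6 (parentNode): article
After 7 (previousSibling): a
After 8 (parentNode): ul
After 9 (firstChild): p
After 10 (firstChild): td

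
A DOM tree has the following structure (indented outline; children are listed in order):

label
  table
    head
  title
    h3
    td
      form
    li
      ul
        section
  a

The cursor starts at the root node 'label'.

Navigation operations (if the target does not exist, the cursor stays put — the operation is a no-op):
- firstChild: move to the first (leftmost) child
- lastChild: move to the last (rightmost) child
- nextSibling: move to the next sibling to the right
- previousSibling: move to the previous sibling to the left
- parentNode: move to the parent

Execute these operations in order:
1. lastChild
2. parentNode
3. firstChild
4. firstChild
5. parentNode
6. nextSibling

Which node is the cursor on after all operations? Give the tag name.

Answer: title

Derivation:
After 1 (lastChild): a
After 2 (parentNode): label
After 3 (firstChild): table
After 4 (firstChild): head
After 5 (parentNode): table
After 6 (nextSibling): title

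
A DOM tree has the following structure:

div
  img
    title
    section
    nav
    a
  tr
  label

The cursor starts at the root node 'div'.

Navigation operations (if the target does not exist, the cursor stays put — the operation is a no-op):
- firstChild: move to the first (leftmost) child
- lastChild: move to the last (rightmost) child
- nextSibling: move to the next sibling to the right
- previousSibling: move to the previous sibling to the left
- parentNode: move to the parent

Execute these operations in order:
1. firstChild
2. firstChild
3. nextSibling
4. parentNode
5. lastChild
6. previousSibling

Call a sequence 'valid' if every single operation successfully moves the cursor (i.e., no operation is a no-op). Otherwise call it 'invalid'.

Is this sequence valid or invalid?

After 1 (firstChild): img
After 2 (firstChild): title
After 3 (nextSibling): section
After 4 (parentNode): img
After 5 (lastChild): a
After 6 (previousSibling): nav

Answer: valid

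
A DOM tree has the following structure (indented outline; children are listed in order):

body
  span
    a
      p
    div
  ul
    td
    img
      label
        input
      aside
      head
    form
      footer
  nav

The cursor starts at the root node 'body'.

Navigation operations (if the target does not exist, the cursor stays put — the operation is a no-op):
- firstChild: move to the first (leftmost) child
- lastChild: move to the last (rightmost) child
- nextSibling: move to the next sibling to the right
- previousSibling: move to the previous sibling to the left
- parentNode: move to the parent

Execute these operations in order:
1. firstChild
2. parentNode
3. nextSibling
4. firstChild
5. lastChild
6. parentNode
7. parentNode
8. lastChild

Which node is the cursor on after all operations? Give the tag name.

After 1 (firstChild): span
After 2 (parentNode): body
After 3 (nextSibling): body (no-op, stayed)
After 4 (firstChild): span
After 5 (lastChild): div
After 6 (parentNode): span
After 7 (parentNode): body
After 8 (lastChild): nav

Answer: nav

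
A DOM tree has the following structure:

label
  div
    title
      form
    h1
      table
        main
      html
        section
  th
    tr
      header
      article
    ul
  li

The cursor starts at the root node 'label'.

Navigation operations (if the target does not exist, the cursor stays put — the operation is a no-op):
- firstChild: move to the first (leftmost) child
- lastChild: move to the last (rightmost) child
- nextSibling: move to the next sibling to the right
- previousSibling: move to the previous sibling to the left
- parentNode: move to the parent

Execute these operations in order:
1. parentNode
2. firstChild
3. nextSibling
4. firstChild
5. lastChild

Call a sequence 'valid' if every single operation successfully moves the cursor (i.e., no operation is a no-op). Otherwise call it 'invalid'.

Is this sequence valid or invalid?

Answer: invalid

Derivation:
After 1 (parentNode): label (no-op, stayed)
After 2 (firstChild): div
After 3 (nextSibling): th
After 4 (firstChild): tr
After 5 (lastChild): article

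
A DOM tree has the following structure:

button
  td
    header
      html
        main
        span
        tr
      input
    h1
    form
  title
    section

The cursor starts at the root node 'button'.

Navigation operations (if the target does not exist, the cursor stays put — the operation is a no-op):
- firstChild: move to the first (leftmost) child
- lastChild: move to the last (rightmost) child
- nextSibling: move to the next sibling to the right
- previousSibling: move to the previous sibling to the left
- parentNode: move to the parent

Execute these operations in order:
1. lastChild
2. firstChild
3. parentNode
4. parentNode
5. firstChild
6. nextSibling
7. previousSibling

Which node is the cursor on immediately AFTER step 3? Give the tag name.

After 1 (lastChild): title
After 2 (firstChild): section
After 3 (parentNode): title

Answer: title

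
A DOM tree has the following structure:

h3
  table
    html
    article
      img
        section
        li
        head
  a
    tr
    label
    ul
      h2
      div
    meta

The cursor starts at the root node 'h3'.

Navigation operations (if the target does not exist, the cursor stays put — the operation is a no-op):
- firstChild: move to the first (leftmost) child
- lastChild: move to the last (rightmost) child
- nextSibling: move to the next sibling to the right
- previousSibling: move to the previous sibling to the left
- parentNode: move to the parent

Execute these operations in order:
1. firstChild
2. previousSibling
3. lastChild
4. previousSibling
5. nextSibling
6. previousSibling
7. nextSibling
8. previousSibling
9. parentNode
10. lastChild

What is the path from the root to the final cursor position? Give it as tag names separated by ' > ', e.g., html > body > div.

Answer: h3 > table > article

Derivation:
After 1 (firstChild): table
After 2 (previousSibling): table (no-op, stayed)
After 3 (lastChild): article
After 4 (previousSibling): html
After 5 (nextSibling): article
After 6 (previousSibling): html
After 7 (nextSibling): article
After 8 (previousSibling): html
After 9 (parentNode): table
After 10 (lastChild): article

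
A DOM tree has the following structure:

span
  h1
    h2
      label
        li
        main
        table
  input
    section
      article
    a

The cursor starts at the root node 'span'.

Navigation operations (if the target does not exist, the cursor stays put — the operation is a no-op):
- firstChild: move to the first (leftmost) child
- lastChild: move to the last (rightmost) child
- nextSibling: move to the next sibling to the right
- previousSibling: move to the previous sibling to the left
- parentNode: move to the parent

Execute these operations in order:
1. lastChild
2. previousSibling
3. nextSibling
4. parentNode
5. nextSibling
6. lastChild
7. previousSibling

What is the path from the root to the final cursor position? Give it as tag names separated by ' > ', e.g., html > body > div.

Answer: span > h1

Derivation:
After 1 (lastChild): input
After 2 (previousSibling): h1
After 3 (nextSibling): input
After 4 (parentNode): span
After 5 (nextSibling): span (no-op, stayed)
After 6 (lastChild): input
After 7 (previousSibling): h1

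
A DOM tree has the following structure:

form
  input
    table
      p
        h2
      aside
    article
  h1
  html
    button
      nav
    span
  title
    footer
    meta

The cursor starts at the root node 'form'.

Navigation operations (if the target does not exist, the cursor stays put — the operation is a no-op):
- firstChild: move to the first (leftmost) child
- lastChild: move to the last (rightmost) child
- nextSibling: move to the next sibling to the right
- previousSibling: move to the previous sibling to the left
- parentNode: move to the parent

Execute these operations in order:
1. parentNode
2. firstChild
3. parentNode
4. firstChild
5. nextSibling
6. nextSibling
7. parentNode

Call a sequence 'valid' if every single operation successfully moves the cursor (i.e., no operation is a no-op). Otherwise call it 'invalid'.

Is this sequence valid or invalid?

Answer: invalid

Derivation:
After 1 (parentNode): form (no-op, stayed)
After 2 (firstChild): input
After 3 (parentNode): form
After 4 (firstChild): input
After 5 (nextSibling): h1
After 6 (nextSibling): html
After 7 (parentNode): form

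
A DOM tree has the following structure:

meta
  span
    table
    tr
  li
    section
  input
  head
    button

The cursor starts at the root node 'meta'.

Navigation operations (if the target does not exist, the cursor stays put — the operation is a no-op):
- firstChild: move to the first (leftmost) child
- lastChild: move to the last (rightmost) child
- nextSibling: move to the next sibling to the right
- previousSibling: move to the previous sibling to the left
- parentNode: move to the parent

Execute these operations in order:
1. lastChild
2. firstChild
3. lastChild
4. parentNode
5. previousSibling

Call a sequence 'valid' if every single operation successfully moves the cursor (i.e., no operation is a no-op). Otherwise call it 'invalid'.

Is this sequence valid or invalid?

After 1 (lastChild): head
After 2 (firstChild): button
After 3 (lastChild): button (no-op, stayed)
After 4 (parentNode): head
After 5 (previousSibling): input

Answer: invalid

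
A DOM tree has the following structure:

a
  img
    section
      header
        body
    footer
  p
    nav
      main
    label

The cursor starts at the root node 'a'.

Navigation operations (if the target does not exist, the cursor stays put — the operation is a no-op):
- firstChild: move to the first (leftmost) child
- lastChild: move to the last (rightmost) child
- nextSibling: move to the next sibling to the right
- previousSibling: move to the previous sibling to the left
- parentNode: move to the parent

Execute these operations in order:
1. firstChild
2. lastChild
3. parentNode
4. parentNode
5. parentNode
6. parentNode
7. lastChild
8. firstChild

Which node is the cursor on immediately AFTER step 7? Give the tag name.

Answer: p

Derivation:
After 1 (firstChild): img
After 2 (lastChild): footer
After 3 (parentNode): img
After 4 (parentNode): a
After 5 (parentNode): a (no-op, stayed)
After 6 (parentNode): a (no-op, stayed)
After 7 (lastChild): p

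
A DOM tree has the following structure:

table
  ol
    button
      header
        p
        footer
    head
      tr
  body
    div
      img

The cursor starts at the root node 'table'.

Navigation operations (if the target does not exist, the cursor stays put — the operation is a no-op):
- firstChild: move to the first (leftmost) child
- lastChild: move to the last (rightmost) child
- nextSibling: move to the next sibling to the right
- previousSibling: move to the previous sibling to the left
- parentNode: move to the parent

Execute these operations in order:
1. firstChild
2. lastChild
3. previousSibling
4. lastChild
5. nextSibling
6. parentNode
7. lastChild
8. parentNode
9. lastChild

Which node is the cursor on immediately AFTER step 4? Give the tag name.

Answer: header

Derivation:
After 1 (firstChild): ol
After 2 (lastChild): head
After 3 (previousSibling): button
After 4 (lastChild): header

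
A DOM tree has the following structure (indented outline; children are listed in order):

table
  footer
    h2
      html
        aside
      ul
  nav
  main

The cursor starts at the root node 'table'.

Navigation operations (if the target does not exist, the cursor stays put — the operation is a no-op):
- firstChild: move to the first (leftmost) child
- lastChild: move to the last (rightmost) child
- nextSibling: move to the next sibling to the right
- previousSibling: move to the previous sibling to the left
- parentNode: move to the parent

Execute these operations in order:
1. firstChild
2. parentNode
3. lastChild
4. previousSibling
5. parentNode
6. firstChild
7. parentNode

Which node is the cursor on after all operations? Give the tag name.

After 1 (firstChild): footer
After 2 (parentNode): table
After 3 (lastChild): main
After 4 (previousSibling): nav
After 5 (parentNode): table
After 6 (firstChild): footer
After 7 (parentNode): table

Answer: table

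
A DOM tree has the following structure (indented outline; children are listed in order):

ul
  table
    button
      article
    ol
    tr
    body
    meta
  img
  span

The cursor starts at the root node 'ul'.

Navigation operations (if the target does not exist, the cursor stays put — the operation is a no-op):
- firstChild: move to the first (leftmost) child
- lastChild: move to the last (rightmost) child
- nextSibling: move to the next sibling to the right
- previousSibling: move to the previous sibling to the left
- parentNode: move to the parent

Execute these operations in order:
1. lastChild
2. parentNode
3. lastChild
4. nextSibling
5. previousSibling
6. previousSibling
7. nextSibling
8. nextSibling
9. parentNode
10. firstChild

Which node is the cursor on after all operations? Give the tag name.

Answer: table

Derivation:
After 1 (lastChild): span
After 2 (parentNode): ul
After 3 (lastChild): span
After 4 (nextSibling): span (no-op, stayed)
After 5 (previousSibling): img
After 6 (previousSibling): table
After 7 (nextSibling): img
After 8 (nextSibling): span
After 9 (parentNode): ul
After 10 (firstChild): table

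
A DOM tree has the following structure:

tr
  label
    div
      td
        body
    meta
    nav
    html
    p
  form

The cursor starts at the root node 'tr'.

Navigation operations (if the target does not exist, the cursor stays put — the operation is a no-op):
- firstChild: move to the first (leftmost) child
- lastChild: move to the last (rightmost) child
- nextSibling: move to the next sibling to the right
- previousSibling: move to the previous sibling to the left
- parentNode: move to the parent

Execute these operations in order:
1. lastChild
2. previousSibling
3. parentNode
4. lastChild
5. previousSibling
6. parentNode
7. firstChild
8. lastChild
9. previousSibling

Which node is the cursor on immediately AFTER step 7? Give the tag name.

After 1 (lastChild): form
After 2 (previousSibling): label
After 3 (parentNode): tr
After 4 (lastChild): form
After 5 (previousSibling): label
After 6 (parentNode): tr
After 7 (firstChild): label

Answer: label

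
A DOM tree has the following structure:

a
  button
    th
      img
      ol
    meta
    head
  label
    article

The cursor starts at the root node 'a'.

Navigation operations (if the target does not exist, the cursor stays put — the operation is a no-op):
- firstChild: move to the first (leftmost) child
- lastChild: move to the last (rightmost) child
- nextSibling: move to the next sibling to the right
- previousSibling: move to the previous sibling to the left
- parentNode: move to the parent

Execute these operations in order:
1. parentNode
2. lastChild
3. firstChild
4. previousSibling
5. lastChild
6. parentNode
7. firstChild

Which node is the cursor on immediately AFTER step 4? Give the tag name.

Answer: article

Derivation:
After 1 (parentNode): a (no-op, stayed)
After 2 (lastChild): label
After 3 (firstChild): article
After 4 (previousSibling): article (no-op, stayed)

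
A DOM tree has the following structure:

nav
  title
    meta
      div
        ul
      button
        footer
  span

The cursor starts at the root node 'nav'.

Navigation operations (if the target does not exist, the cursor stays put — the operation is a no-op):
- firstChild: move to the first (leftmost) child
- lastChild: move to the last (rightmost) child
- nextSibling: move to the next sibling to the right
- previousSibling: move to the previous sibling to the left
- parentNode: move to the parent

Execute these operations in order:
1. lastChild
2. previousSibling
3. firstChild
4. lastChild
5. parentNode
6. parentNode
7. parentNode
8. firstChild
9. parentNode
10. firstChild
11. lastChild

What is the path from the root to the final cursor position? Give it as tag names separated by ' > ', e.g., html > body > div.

After 1 (lastChild): span
After 2 (previousSibling): title
After 3 (firstChild): meta
After 4 (lastChild): button
After 5 (parentNode): meta
After 6 (parentNode): title
After 7 (parentNode): nav
After 8 (firstChild): title
After 9 (parentNode): nav
After 10 (firstChild): title
After 11 (lastChild): meta

Answer: nav > title > meta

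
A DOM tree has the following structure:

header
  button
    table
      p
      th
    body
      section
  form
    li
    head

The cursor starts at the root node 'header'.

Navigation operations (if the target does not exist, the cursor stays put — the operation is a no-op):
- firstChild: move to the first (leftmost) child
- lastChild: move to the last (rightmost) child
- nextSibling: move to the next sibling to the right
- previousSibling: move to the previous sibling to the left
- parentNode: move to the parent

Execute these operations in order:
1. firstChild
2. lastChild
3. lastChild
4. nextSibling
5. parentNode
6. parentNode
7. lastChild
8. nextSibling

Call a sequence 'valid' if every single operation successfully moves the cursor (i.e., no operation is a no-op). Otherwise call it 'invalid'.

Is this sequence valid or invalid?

Answer: invalid

Derivation:
After 1 (firstChild): button
After 2 (lastChild): body
After 3 (lastChild): section
After 4 (nextSibling): section (no-op, stayed)
After 5 (parentNode): body
After 6 (parentNode): button
After 7 (lastChild): body
After 8 (nextSibling): body (no-op, stayed)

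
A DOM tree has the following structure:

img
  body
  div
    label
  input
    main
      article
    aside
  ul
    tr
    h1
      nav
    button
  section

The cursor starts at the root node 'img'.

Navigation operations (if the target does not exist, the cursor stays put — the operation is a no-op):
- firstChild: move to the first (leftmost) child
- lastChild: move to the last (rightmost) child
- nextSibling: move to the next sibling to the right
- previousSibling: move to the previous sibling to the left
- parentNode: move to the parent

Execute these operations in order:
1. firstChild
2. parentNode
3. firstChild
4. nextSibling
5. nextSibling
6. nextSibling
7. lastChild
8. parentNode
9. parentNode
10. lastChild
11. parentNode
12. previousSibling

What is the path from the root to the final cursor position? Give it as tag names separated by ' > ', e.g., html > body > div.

After 1 (firstChild): body
After 2 (parentNode): img
After 3 (firstChild): body
After 4 (nextSibling): div
After 5 (nextSibling): input
After 6 (nextSibling): ul
After 7 (lastChild): button
After 8 (parentNode): ul
After 9 (parentNode): img
After 10 (lastChild): section
After 11 (parentNode): img
After 12 (previousSibling): img (no-op, stayed)

Answer: img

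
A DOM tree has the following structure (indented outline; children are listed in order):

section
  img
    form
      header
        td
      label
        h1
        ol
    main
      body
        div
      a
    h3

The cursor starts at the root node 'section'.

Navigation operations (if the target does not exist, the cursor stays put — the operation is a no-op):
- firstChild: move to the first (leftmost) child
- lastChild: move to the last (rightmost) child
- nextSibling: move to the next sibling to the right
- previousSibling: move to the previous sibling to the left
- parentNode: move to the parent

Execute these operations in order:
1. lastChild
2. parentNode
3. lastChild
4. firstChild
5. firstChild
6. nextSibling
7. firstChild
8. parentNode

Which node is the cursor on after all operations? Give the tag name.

Answer: label

Derivation:
After 1 (lastChild): img
After 2 (parentNode): section
After 3 (lastChild): img
After 4 (firstChild): form
After 5 (firstChild): header
After 6 (nextSibling): label
After 7 (firstChild): h1
After 8 (parentNode): label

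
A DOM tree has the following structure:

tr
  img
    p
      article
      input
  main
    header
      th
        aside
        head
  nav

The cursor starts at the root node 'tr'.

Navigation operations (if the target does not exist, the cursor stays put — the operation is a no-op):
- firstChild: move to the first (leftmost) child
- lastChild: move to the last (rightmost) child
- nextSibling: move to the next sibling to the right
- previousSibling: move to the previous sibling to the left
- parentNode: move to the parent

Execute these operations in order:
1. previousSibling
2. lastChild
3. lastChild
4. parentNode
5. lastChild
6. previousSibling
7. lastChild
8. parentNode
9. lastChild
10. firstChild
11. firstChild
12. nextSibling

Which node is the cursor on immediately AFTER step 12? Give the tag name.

Answer: head

Derivation:
After 1 (previousSibling): tr (no-op, stayed)
After 2 (lastChild): nav
After 3 (lastChild): nav (no-op, stayed)
After 4 (parentNode): tr
After 5 (lastChild): nav
After 6 (previousSibling): main
After 7 (lastChild): header
After 8 (parentNode): main
After 9 (lastChild): header
After 10 (firstChild): th
After 11 (firstChild): aside
After 12 (nextSibling): head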